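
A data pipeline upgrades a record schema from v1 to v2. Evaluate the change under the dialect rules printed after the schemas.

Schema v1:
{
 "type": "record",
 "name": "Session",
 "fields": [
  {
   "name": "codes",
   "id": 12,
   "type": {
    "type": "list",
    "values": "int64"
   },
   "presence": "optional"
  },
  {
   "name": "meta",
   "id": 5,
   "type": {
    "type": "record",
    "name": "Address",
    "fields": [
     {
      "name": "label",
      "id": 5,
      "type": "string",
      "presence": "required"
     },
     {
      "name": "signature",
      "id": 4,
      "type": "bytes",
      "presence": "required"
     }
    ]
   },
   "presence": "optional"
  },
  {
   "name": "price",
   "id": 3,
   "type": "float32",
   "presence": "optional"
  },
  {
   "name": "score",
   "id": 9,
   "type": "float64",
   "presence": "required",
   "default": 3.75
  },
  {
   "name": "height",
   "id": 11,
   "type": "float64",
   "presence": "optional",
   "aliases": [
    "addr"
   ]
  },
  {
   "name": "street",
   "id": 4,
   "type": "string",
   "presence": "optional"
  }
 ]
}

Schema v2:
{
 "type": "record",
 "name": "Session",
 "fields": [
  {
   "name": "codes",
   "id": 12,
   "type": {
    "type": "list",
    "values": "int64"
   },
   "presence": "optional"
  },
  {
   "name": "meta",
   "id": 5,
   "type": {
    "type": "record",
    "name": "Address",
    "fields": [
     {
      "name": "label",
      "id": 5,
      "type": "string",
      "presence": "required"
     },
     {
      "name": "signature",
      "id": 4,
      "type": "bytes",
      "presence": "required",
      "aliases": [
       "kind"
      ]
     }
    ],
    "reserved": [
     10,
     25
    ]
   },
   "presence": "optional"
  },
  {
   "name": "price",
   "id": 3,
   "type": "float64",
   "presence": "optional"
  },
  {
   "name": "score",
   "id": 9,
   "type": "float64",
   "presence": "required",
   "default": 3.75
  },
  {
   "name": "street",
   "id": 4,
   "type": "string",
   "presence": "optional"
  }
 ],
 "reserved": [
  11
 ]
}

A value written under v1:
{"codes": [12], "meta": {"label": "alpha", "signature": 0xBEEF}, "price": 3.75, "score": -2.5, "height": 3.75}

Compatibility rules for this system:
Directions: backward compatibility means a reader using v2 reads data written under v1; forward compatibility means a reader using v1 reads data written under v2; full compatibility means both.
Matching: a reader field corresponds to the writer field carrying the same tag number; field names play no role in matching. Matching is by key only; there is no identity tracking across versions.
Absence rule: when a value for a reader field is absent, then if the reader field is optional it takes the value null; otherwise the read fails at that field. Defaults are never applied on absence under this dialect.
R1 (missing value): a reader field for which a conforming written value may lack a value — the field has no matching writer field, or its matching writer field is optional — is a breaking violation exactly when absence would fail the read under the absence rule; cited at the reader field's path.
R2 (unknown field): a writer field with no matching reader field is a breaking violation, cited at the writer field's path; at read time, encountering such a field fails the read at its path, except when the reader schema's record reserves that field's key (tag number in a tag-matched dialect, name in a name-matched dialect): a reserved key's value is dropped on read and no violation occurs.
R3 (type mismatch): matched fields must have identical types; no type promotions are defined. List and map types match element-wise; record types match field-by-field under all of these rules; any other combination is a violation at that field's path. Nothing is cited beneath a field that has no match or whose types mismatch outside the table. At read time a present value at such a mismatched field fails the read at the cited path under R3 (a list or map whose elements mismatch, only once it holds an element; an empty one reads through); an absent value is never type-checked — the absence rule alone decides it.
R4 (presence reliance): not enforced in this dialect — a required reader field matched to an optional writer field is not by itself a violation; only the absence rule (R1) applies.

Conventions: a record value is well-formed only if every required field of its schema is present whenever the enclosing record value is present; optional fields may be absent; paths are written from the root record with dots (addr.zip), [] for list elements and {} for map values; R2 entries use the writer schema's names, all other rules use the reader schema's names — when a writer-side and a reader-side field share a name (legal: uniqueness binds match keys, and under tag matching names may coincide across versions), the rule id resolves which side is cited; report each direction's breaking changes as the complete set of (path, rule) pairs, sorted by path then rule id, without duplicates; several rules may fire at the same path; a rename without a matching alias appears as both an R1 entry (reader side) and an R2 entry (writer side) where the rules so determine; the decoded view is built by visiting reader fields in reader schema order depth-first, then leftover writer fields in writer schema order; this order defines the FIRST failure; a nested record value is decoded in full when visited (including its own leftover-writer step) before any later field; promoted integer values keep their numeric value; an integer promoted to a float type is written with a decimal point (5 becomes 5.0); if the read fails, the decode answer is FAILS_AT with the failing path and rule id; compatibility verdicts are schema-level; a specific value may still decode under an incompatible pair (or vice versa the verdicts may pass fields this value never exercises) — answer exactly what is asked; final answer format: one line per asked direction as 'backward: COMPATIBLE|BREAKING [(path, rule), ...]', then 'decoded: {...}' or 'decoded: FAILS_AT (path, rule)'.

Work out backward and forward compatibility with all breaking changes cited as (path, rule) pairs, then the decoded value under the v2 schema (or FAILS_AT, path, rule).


the writer's type comes first in each Session pair
backward on Session — v2 reading data written by v1:
  list<int64> -> list<int64>, writer optional: codes aligns to codes
  Address -> Address, writer optional: meta aligns to meta
  float32 -> float64, writer optional: price aligns to price
  float64 -> float64, writer required: score aligns to score
  string -> string, writer optional: street aligns to street
  leftover writer field: height
  string -> string, writer required: meta.label aligns to meta.label
  bytes -> bytes, writer required: meta.signature aligns to meta.signature
  R3 fires at price
  backward on Session therefore BREAKING (1)
forward on Session — v1 reading data written by v2:
  list<int64> -> list<int64>, writer optional: codes aligns to codes
  Address -> Address, writer optional: meta aligns to meta
  float64 -> float32, writer optional: price aligns to price
  float64 -> float64, writer required: score aligns to score
  height: no writer match
  string -> string, writer optional: street aligns to street
  string -> string, writer required: meta.label aligns to meta.label
  bytes -> bytes, writer required: meta.signature aligns to meta.signature
  R3 fires at price
  forward on Session therefore BREAKING (1)
migrating the Session value to v2:
  codes := [12]
  meta.label := "alpha"
  meta.signature := 0xBEEF
  read fails at price under R3
  => FAILS_AT (price, R3)

backward: BREAKING [(price, R3)]; forward: BREAKING [(price, R3)]; decoded: FAILS_AT (price, R3)


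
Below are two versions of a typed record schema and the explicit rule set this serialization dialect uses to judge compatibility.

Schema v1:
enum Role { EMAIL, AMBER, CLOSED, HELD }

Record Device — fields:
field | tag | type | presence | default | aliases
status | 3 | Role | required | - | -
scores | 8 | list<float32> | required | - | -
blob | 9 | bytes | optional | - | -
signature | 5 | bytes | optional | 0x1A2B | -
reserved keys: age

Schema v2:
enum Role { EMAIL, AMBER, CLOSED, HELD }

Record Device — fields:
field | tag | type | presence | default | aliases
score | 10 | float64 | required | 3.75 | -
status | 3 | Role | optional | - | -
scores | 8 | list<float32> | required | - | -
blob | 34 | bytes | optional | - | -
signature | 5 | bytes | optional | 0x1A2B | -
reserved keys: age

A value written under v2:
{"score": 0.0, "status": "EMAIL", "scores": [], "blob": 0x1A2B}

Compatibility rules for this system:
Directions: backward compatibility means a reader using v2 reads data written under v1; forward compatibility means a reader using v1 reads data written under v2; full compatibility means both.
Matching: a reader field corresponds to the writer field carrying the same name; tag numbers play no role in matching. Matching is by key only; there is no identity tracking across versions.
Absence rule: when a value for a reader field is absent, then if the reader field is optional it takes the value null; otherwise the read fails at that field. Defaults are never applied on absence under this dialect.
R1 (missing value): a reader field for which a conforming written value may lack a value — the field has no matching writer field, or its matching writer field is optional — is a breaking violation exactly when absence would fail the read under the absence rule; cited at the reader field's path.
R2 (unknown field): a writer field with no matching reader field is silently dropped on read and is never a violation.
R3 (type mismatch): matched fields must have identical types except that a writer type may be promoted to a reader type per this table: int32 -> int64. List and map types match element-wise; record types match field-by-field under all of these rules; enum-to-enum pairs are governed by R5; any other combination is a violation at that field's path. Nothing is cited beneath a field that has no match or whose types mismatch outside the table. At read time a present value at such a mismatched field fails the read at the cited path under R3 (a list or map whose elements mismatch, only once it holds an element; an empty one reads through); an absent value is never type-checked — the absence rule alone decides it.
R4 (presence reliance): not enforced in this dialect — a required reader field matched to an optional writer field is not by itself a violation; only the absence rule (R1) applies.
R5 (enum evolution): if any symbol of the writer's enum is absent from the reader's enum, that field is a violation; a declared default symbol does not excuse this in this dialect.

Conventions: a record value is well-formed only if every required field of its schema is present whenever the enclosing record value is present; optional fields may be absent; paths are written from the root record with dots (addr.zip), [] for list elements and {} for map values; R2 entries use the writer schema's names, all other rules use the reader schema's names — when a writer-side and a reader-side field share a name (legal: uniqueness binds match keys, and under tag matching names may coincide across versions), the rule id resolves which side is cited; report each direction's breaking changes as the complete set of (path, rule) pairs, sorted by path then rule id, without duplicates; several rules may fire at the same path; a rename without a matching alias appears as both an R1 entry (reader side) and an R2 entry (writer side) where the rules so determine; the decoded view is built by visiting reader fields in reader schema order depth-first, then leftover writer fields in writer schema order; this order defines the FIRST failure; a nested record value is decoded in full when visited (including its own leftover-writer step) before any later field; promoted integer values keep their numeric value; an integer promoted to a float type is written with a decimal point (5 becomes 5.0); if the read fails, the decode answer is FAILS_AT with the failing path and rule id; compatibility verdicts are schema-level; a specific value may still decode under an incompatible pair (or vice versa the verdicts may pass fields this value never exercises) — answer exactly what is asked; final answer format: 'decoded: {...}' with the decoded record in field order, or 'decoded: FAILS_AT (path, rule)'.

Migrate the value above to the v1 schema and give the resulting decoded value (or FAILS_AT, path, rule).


decoded: {"status": "EMAIL", "scores": [], "blob": 0x1A2B, "signature": null}

in Device below, arrows point writer -> reader
decode (reader v1):
  status := "EMAIL"
  scores := []
  blob := 0x1A2B
  signature := null (not supplied -> null)
  writer score: unmatched, discarded
  => decoded: {"status": "EMAIL", "scores": [], "blob": 0x1A2B, "signature": null}
diffs on Device not affecting the asked answer:
  field blob in record Device: tag 9 changed to 34 -> triggers nothing under the printed rules; the Device answer is the same either way
  field status in record Device: required changed to optional -> shifts the Device verdicts, not this decode
  added field score to record Device: required float64, tag 10, default 3.75 (in v2 it sits immediately before status) -> shifts the Device verdicts, not this decode


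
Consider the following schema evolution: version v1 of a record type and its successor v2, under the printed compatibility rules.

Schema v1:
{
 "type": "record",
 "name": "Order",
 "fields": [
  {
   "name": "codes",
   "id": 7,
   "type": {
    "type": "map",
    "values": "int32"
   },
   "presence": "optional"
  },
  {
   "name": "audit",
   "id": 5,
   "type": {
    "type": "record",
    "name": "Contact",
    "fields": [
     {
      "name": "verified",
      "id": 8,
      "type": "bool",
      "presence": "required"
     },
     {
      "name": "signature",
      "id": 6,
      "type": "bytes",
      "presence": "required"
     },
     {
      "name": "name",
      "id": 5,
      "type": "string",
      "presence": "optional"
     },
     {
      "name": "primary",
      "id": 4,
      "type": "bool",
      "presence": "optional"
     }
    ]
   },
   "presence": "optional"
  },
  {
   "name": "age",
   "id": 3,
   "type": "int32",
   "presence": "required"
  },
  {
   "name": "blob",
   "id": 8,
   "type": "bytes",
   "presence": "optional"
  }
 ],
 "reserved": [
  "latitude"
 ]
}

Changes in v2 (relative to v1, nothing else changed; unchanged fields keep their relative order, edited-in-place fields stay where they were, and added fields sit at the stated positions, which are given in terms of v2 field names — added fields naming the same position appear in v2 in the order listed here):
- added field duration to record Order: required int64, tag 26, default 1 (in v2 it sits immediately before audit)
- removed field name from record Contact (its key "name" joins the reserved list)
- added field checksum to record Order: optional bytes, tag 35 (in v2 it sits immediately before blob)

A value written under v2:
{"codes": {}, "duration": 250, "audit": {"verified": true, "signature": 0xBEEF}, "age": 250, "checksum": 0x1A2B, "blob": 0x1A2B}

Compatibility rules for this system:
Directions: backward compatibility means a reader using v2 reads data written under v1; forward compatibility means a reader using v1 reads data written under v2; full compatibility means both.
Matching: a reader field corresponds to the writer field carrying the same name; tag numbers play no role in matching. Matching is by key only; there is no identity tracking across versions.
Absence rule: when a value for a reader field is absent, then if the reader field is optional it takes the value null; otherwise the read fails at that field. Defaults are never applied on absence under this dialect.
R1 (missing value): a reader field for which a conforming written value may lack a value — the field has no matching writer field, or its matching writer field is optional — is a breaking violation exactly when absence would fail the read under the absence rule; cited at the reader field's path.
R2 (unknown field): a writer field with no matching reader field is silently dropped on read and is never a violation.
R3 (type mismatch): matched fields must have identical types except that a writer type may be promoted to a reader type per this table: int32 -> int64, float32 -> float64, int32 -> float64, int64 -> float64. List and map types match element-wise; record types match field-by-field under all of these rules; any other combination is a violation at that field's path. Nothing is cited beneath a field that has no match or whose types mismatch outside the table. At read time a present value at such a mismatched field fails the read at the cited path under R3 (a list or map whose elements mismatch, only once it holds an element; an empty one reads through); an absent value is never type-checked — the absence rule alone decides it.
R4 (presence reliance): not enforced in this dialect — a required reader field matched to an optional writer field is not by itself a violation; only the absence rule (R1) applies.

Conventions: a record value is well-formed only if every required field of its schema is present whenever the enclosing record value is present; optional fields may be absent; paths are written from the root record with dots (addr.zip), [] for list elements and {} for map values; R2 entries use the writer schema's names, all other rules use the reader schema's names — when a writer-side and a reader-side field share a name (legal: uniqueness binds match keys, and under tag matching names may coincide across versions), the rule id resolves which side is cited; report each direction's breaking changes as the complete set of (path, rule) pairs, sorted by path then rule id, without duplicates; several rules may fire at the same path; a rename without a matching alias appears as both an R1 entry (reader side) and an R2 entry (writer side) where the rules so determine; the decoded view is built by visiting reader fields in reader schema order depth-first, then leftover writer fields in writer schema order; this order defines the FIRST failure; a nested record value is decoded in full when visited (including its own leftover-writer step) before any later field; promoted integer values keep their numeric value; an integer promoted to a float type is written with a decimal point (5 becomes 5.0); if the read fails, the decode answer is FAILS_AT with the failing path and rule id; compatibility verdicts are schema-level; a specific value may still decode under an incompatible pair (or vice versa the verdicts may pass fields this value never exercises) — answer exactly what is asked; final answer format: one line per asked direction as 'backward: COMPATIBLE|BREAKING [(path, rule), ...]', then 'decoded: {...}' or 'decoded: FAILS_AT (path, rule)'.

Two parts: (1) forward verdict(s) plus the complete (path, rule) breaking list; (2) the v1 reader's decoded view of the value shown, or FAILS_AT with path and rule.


in Order below, arrows point writer -> reader
forward analysis of Order with v1 as reader and v2 as writer:
  codes: map<string, int32> -> map<string, int32>, writer optional; from codes
  audit: Contact -> Contact, writer optional; from audit
  age: int32 -> int32, writer required; from age
  blob: bytes -> bytes, writer optional; from blob
  duration (writer side), unknown to reader
  checksum (writer side), unknown to reader
  audit.verified: bool -> bool, writer required; from audit.verified
  audit.signature: bytes -> bytes, writer required; from audit.signature
  no writer field matches reader audit.name
  audit.primary: bool -> bool, writer optional; from audit.primary
  => forward verdict for Order: COMPATIBLE, no violations
migrating the Order value to v1:
  codes := {}
  audit.verified := true
  audit.signature := 0xBEEF
  audit.name := null (not supplied -> null)
  audit.primary := null (not supplied -> null)
  age := 250
  blob := 0x1A2B
  writer duration: unmatched, discarded
  writer checksum: unmatched, discarded
  => decoded: {"codes": {}, "audit": {"verified": true, "signature": 0xBEEF, "name": null, "primary": null}, "age": 250, "blob": 0x1A2B}
ruling out the remaining Order differences:
  added field checksum to record Order: optional bytes, tag 35 (in v2 it sits immediately before blob) -> no rule fires on it in Order's dialect; the asked verdict holds
  removed field name from record Contact (its key "name" joins the reserved list) -> no rule fires on it in Order's dialect; the asked verdict holds
  added field duration to record Order: required int64, tag 26, default 1 (in v2 it sits immediately before audit) -> fires only in the backward direction of Order, which is not asked here

forward: COMPATIBLE []; decoded: {"codes": {}, "audit": {"verified": true, "signature": 0xBEEF, "name": null, "primary": null}, "age": 250, "blob": 0x1A2B}


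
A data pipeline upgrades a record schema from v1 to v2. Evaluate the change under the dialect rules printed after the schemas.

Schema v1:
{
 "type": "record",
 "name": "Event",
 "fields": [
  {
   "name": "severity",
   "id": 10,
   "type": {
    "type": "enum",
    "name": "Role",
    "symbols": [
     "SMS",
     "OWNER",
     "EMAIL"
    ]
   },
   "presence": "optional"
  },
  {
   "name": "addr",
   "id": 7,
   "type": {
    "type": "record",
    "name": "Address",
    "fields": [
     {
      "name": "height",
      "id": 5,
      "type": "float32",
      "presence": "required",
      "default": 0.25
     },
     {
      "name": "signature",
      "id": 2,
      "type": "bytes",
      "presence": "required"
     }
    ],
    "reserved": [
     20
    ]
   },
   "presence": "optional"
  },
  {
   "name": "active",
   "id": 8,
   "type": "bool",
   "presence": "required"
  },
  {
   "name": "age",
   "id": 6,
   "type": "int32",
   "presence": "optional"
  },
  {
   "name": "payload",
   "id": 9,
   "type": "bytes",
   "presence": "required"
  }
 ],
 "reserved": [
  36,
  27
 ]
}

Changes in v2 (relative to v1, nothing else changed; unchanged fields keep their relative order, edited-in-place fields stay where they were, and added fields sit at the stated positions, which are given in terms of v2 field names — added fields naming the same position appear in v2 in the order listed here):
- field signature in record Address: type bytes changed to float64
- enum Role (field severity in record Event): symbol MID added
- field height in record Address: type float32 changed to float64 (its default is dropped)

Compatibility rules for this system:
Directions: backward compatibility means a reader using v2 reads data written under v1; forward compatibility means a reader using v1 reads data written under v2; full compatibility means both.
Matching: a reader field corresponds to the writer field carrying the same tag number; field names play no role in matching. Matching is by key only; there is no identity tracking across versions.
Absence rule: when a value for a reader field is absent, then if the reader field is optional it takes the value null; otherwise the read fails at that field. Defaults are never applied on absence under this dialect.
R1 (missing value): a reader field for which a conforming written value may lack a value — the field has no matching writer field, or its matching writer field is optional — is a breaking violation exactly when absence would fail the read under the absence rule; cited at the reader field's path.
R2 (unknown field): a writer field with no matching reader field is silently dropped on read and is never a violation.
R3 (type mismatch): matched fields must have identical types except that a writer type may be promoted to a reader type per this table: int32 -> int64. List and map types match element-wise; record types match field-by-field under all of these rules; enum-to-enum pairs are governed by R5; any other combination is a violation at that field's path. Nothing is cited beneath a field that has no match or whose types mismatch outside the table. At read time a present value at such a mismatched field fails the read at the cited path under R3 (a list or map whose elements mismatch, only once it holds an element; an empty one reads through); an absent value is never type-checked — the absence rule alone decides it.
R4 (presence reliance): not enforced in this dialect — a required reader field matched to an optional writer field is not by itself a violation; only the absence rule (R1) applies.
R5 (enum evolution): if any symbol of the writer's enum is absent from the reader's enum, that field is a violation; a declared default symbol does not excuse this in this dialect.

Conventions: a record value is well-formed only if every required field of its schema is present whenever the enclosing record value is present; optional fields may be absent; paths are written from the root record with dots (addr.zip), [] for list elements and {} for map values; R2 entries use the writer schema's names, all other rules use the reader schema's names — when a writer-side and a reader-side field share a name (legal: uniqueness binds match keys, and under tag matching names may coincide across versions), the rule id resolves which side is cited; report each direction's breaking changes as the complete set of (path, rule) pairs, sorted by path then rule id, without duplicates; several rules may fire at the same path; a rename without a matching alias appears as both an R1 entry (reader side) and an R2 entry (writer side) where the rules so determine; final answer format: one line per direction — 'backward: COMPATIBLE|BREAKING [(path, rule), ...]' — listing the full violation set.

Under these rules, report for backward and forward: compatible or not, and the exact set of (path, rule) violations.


backward: BREAKING [(addr.height, R3), (addr.signature, R3)]; forward: BREAKING [(addr.height, R3), (addr.signature, R3), (severity, R5)]

each type pair in Event: writer, then reader
checking backward for Event: reader v2 against writer v1:
  severity <- severity (Role -> Role, writer optional)
  addr <- addr (Address -> Address, writer optional)
  active <- active (bool -> bool, writer required)
  age <- age (int32 -> int32, writer optional)
  payload <- payload (bytes -> bytes, writer required)
  addr.height <- addr.height (float32 -> float64, writer required)
  addr.signature <- addr.signature (bytes -> float64, writer required)
  rule R3 violated at addr.height
  rule R3 violated at addr.signature
  => 2 violation(s): backward is BREAKING for Event
checking forward for Event: reader v1 against writer v2:
  severity <- severity (Role -> Role, writer optional)
  addr <- addr (Address -> Address, writer optional)
  active <- active (bool -> bool, writer required)
  age <- age (int32 -> int32, writer optional)
  payload <- payload (bytes -> bytes, writer required)
  addr.height <- addr.height (float64 -> float32, writer required)
  addr.signature <- addr.signature (float64 -> bytes, writer required)
  rule R3 violated at addr.height
  rule R3 violated at addr.signature
  rule R5 violated at severity
  => 3 violation(s): forward is BREAKING for Event


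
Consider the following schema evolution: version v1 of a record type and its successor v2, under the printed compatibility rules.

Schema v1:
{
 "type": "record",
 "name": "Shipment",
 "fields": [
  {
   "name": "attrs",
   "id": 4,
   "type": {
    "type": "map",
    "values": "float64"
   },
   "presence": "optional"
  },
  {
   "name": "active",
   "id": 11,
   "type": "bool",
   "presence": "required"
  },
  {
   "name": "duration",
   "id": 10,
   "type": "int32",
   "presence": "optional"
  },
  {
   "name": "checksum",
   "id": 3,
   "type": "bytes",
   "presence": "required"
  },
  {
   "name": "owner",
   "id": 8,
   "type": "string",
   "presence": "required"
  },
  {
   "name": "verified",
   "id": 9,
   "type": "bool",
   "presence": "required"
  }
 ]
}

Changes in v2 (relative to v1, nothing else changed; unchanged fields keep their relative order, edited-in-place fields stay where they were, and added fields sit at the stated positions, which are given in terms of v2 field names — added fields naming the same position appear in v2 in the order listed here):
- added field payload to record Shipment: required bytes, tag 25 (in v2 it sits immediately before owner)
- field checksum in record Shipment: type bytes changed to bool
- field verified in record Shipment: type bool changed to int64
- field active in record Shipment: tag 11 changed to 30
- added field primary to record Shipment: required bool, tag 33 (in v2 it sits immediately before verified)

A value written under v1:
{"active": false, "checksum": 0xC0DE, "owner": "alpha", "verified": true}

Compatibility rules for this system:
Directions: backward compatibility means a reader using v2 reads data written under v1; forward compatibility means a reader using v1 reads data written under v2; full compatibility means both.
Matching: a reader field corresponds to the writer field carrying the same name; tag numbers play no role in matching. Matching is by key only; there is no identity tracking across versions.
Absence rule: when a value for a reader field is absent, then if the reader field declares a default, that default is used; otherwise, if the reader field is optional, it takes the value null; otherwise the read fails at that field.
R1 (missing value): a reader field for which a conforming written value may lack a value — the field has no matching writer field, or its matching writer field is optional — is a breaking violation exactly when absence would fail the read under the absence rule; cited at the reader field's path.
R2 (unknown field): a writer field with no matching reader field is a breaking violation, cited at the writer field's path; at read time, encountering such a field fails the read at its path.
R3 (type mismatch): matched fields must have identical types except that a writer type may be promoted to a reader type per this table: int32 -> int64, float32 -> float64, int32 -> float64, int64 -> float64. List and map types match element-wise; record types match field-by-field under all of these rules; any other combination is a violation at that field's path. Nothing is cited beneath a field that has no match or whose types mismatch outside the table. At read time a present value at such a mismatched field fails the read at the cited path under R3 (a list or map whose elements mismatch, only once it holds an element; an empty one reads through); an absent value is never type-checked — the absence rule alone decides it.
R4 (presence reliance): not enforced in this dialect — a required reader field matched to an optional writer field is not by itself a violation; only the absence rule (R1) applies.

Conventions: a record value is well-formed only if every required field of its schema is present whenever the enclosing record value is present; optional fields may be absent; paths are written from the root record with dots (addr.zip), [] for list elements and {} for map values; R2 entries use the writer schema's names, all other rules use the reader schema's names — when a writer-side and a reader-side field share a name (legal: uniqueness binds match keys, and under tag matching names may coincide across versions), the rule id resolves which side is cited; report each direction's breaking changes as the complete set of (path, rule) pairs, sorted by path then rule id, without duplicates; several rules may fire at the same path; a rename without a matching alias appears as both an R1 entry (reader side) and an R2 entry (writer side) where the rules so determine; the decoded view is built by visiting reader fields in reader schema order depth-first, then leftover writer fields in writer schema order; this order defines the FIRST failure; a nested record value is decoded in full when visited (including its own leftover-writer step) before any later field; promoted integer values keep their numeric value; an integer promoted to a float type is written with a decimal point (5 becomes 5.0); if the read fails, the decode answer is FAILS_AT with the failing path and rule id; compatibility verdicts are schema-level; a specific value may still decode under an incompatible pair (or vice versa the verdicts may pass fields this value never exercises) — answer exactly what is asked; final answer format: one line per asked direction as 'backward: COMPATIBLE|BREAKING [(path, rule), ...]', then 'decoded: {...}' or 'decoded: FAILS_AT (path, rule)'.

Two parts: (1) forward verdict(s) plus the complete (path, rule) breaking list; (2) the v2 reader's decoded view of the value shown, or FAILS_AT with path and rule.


the writer's type comes first in each Shipment pair
forward pass over Shipment, reader schema v1, writer schema v2:
  map<string, float64> -> map<string, float64>, writer optional: attrs aligns to attrs
  bool -> bool, writer required: active aligns to active
  int32 -> int32, writer optional: duration aligns to duration
  bool -> bytes, writer required: checksum aligns to checksum
  string -> string, writer required: owner aligns to owner
  int64 -> bool, writer required: verified aligns to verified
  writer payload: unknown to reader
  writer primary: unknown to reader
  R3 fires at checksum
  R2 fires at payload
  R2 fires at primary
  R3 fires at verified
  => forward: BREAKING (4)
migrating the Shipment value to v2:
  attrs := null (not supplied -> null)
  active := false
  duration := null (not supplied -> null)
  read fails at checksum under R3
  => FAILS_AT (checksum, R3)
the other Shipment changes do not affect what is asked:
  field active in record Shipment: tag 11 changed to 30 -> inert for the asked Shipment verdict: nothing fires

forward: BREAKING [(checksum, R3), (payload, R2), (primary, R2), (verified, R3)]; decoded: FAILS_AT (checksum, R3)


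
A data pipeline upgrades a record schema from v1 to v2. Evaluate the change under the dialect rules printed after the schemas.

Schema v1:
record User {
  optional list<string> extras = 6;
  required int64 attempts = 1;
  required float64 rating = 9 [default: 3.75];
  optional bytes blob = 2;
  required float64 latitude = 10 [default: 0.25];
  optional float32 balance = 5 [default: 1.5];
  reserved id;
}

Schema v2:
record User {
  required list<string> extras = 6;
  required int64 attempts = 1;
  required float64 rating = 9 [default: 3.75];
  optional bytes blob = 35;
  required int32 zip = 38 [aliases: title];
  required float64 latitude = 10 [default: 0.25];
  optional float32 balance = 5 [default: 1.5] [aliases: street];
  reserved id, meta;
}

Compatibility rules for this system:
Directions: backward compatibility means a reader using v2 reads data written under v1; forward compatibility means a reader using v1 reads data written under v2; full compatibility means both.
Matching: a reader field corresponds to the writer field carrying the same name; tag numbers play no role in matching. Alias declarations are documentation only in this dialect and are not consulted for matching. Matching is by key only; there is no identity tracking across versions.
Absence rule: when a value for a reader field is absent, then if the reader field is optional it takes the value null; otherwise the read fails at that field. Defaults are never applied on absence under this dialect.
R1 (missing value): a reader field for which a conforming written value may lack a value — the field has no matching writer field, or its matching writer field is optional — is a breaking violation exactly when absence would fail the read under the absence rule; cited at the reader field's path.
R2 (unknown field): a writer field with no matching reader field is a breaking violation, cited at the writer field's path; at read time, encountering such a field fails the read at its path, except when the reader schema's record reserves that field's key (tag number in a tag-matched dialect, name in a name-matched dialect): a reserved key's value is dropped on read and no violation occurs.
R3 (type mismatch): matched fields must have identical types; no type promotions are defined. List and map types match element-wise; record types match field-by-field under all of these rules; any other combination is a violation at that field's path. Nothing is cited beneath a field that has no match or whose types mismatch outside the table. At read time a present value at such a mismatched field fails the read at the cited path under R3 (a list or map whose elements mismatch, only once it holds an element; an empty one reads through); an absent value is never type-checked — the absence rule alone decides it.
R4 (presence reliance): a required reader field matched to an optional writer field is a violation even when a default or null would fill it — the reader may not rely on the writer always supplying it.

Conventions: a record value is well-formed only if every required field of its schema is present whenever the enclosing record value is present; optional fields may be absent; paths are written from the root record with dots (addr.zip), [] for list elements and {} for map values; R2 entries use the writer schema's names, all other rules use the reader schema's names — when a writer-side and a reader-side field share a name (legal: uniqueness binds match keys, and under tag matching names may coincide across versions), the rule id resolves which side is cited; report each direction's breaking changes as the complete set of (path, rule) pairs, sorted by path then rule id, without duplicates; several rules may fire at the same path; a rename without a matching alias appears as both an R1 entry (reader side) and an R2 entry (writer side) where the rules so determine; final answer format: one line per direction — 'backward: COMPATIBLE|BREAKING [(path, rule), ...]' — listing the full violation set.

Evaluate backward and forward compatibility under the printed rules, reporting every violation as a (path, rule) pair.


backward: BREAKING [(extras, R1), (extras, R4), (zip, R1)]; forward: BREAKING [(zip, R2)]

arrows below run writer -> reader for User
backward pass over User, reader schema v2, writer schema v1:
  list<string> -> list<string>, writer optional: extras aligns to extras
  int64 -> int64, writer required: attempts aligns to attempts
  float64 -> float64, writer required: rating aligns to rating
  bytes -> bytes, writer optional: blob aligns to blob
  zip has no writer counterpart
  float64 -> float64, writer required: latitude aligns to latitude
  float32 -> float32, writer optional: balance aligns to balance
  breaking: (extras, R1)
  breaking: (extras, R4)
  breaking: (zip, R1)
  backward on User therefore BREAKING (3)
forward pass over User, reader schema v1, writer schema v2:
  list<string> -> list<string>, writer required: extras aligns to extras
  int64 -> int64, writer required: attempts aligns to attempts
  float64 -> float64, writer required: rating aligns to rating
  bytes -> bytes, writer optional: blob aligns to blob
  float64 -> float64, writer required: latitude aligns to latitude
  float32 -> float32, writer optional: balance aligns to balance
  writer field zip has no reader counterpart
  breaking: (zip, R2)
  forward on User therefore BREAKING (1)


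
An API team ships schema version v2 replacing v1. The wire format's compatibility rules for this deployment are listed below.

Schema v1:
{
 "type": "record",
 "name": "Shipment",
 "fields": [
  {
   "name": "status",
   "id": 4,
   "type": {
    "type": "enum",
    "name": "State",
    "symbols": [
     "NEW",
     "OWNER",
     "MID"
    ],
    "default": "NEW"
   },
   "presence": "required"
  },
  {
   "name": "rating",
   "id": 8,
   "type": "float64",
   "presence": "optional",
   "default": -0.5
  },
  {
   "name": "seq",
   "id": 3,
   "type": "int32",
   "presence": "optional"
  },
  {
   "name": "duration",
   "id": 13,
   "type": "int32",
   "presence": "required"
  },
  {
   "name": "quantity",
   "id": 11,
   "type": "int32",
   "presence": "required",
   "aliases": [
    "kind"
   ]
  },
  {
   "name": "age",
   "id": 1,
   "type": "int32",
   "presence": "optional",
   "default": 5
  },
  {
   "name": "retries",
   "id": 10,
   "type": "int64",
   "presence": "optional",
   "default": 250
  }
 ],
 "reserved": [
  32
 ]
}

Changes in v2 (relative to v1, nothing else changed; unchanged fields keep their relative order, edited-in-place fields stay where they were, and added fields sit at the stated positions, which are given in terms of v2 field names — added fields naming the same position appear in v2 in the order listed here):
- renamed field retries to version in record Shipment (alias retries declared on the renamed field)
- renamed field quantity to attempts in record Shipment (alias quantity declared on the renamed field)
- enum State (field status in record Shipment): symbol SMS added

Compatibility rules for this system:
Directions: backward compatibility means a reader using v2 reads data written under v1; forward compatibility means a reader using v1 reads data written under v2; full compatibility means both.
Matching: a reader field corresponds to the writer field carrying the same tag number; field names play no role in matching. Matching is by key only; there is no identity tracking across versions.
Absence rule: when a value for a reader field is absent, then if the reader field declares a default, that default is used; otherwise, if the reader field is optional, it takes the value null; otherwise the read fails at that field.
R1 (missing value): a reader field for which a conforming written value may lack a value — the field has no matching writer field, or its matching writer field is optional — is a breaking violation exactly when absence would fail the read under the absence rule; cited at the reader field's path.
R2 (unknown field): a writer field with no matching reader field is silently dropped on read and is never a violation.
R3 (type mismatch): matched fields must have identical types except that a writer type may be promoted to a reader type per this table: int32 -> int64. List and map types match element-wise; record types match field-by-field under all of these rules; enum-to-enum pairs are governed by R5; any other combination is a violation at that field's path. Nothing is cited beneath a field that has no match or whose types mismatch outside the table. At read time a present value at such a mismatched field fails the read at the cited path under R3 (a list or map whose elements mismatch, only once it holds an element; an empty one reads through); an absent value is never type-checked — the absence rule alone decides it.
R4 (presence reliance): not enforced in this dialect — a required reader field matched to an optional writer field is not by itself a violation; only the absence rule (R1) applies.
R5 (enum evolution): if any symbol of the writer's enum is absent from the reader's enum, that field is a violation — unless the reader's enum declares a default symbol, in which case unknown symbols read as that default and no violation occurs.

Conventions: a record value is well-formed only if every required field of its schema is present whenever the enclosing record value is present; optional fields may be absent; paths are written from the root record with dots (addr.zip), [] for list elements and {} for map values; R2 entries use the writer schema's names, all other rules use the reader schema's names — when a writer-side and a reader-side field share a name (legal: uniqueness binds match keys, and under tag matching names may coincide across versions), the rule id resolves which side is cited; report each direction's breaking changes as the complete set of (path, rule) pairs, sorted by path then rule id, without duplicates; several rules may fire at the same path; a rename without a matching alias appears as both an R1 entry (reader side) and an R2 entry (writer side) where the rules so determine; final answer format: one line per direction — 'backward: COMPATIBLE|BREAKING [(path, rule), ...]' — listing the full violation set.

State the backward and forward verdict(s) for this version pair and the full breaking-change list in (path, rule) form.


each type pair in Shipment: writer, then reader
backward pass over Shipment, reader schema v2, writer schema v1:
  status: State -> State, writer required; from status
  rating: float64 -> float64, writer optional; from rating
  seq: int32 -> int32, writer optional; from seq
  duration: int32 -> int32, writer required; from duration
  attempts: int32 -> int32, writer required; from quantity
  age: int32 -> int32, writer optional; from age
  version: int64 -> int64, writer optional; from retries
  nothing fires on Shipment: backward is COMPATIBLE
forward pass over Shipment, reader schema v1, writer schema v2:
  status: State -> State, writer required; from status
  rating: float64 -> float64, writer optional; from rating
  seq: int32 -> int32, writer optional; from seq
  duration: int32 -> int32, writer required; from duration
  quantity: int32 -> int32, writer required; from attempts
  age: int32 -> int32, writer optional; from age
  retries: int64 -> int64, writer optional; from version
  nothing fires on Shipment: forward is COMPATIBLE

backward: COMPATIBLE []; forward: COMPATIBLE []
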